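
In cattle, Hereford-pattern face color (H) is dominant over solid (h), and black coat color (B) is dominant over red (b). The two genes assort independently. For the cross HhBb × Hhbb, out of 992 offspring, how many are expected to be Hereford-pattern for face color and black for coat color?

Dihybrid cross HhBb × Hhbb — consider each gene separately:
face color: Hh × Hh → 1 HH, 2 Hh, 1 hh → 3 H_ : 1 hh (out of 4)
coat color: Bb × bb → 2 Bb, 2 bb → 2 B_ : 2 bb (out of 4)
Looking for: Hereford-pattern (H_) and black (B_)
P(Hereford-pattern) = 3/4, P(black) = 2/4
P(both) = 3/4 × 2/4 = 6/16 = 3/8
Expected count = 3/8 × 992 = 372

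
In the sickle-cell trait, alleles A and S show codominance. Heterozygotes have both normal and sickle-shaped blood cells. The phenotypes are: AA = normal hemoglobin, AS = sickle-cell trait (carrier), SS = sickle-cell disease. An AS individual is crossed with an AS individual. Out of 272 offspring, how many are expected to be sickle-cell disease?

Punnett square for AS × AS:
Offspring genotypes: 1 AA, 2 AS, 1 SS
Phenotype counts: 1 normal hemoglobin, 2 sickle-cell trait (carrier), 1 sickle-cell disease
sickle-cell disease: 1 out of 4 → fraction 1/4
Expected count = 1/4 × 272 = 68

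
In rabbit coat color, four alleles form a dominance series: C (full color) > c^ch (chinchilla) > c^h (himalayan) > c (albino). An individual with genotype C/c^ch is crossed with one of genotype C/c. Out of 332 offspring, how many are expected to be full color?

Cross: C/c^ch × C/c
Allele dominance: C > c^ch > c^h > c
Offspring genotypes: 1 C/C, 1 C/c, 1 C/c^ch, 1 c^ch/c
Phenotype counts: 3 full color, 1 chinchilla
full color: 3 out of 4 → fraction 3/4
Expected count = 3/4 × 332 = 249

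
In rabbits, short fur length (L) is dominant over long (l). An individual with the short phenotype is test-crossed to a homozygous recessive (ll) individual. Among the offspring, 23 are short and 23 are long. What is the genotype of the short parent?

Test cross: ? × ll
Offspring: 23 short, 23 long — approximately 1:1.
A 1:1 ratio in a test cross indicates the unknown parent is heterozygous (Ll).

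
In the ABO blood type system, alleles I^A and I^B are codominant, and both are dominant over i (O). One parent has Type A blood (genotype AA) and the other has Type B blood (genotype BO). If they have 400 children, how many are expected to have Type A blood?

Cross: AA × BO
Possible offspring genotypes: 2 AB, 2 AO
Blood type counts: 2 Type AB, 2 Type A
Probability of Type A: 2/4 = 1/2
Expected count = 1/2 × 400 = 200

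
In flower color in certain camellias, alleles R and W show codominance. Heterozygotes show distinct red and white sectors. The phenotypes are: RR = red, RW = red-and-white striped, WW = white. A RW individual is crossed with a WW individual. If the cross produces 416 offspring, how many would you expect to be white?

Punnett square for RW × WW:
Offspring genotypes: 2 RW, 2 WW
Phenotype counts: 2 red-and-white striped, 2 white
white: 2 out of 4 → fraction 1/2
Expected count = 1/2 × 416 = 208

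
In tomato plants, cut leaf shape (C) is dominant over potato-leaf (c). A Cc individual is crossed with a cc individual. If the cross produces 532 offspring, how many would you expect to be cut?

Punnett square for Cc × cc:
Offspring genotypes: 2 Cc, 2 cc
cut: 2, potato-leaf: 2
cut: 2 out of 4 → fraction 1/2
Expected count = 1/2 × 532 = 266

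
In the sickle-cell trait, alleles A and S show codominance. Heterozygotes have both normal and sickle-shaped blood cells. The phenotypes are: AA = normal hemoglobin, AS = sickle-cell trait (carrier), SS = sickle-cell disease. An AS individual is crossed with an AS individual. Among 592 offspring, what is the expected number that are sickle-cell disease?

Punnett square for AS × AS:
Offspring genotypes: 1 AA, 2 AS, 1 SS
Phenotype counts: 1 normal hemoglobin, 2 sickle-cell trait (carrier), 1 sickle-cell disease
sickle-cell disease: 1 out of 4 → fraction 1/4
Expected count = 1/4 × 592 = 148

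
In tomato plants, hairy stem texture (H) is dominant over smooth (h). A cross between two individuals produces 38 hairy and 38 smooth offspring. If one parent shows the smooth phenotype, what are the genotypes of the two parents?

Observed offspring: 38 hairy, 38 smooth
The observed ratio simplifies to 1:1. One parent shows smooth, so its genotype must be hh. A 1:1 offspring split requires the other parent to be heterozygous (Hh).
Parent genotypes: hh × Hh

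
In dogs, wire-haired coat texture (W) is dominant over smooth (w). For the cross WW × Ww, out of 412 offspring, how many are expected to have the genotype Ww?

Punnett square for WW × Ww:
Offspring genotypes: 2 WW, 2 Ww
Total offspring: 4
Count with target: 2
Probability: 2/4 = 1/2
Expected count = 1/2 × 412 = 206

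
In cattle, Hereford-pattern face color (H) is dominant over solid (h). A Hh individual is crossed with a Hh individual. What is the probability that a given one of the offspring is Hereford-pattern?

Punnett square for Hh × Hh:
Offspring genotypes: 1 HH, 2 Hh, 1 hh
Hereford-pattern: 3, solid: 1
Hereford-pattern: 3 out of 4
Probability: 3/4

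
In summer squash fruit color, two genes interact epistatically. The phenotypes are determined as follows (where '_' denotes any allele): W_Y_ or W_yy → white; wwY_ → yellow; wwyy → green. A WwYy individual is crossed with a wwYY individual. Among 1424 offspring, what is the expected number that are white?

Cross: WwYy × wwYY — consider each gene separately:
W gene: Ww × ww → 2 Ww, 2 ww → 2 W_ : 2 ww (out of 4)
Y gene: Yy × YY → 2 YY, 2 Yy → 4 Y_ (out of 4)
Genotype classes (out of 4 × 4 = 16): W_Y_ = 2×4 = 8; wwY_ = 2×4 = 8
Apply the phenotype rules: W_Y_ (8) → white; wwY_ (8) → yellow
Phenotype counts (out of 16): 8 white, 8 yellow
white: 8 out of 16 → fraction 1/2
Expected count = 1/2 × 1424 = 712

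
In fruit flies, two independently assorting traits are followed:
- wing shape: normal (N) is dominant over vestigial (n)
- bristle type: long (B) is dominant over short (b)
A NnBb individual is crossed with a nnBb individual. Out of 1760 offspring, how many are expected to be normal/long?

Dihybrid cross NnBb × nnBb — consider each gene separately:
wing shape: Nn × nn → 2 Nn, 2 nn → 2 N_ : 2 nn (out of 4)
bristle type: Bb × Bb → 1 BB, 2 Bb, 1 bb → 3 B_ : 1 bb (out of 4)
Combine (counts out of 4 × 4 = 16): normal/long (N_B_) = 2×3 = 6; normal/short (N_bb) = 2×1 = 2; vestigial/long (nnB_) = 2×3 = 6; vestigial/short (nnbb) = 2×1 = 2
Phenotype counts (out of 16): 6 normal/long, 2 normal/short, 6 vestigial/long, 2 vestigial/short
normal/long: 6 out of 16 → fraction 3/8
Expected count = 3/8 × 1760 = 660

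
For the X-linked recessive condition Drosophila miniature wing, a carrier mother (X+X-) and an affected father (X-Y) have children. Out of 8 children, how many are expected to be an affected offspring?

Cross: X+X- × X-Y
Offspring: 1 X+X-, 1 X+Y, 1 X-X-, 1 X-Y
Probability of an affected offspring: 2/4 = 1/2
Expected count = 1/2 × 8 = 4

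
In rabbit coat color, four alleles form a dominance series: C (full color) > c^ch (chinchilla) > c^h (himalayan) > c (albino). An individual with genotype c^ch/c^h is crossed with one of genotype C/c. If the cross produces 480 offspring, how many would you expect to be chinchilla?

Cross: c^ch/c^h × C/c
Allele dominance: C > c^ch > c^h > c
Offspring genotypes: 1 C/c^ch, 1 c^ch/c, 1 C/c^h, 1 c^h/c
Phenotype counts: 2 full color, 1 chinchilla, 1 himalayan
chinchilla: 1 out of 4 → fraction 1/4
Expected count = 1/4 × 480 = 120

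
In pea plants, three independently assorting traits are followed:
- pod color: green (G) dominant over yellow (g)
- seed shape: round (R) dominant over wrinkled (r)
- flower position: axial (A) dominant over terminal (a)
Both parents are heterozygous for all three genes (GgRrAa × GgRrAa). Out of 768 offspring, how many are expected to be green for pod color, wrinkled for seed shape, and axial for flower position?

Trihybrid cross: GgRrAa × GgRrAa
Each trait segregates independently with a 3:1 phenotypic ratio, so each gene contributes 3/4 (dominant) or 1/4 (recessive).
Target: green (pod color), wrinkled (seed shape), axial (flower position)
Probability = product of independent per-trait probabilities
= 3/4 × 1/4 × 3/4 = 9/64
Expected count = 9/64 × 768 = 108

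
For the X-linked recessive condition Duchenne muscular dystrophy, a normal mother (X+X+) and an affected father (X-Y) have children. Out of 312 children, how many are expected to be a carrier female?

Cross: X+X+ × X-Y
Offspring: 2 X+X-, 2 X+Y
Probability of a carrier female: 2/4 = 1/2
Expected count = 1/2 × 312 = 156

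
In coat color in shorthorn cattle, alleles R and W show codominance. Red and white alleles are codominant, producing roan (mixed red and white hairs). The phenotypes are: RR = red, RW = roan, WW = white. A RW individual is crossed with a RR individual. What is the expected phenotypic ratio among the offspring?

Punnett square for RW × RR:
Offspring genotypes: 2 RR, 2 RW
Phenotype counts: 2 red, 2 roan
Ratio: 1 red : 1 roan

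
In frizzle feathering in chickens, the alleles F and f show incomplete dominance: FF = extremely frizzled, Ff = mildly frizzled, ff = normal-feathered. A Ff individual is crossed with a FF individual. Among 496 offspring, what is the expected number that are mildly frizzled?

Punnett square for Ff × FF:
Offspring genotypes: 2 FF, 2 Ff
Phenotype counts: 2 extremely frizzled, 2 mildly frizzled
mildly frizzled: 2 out of 4 → fraction 1/2
Expected count = 1/2 × 496 = 248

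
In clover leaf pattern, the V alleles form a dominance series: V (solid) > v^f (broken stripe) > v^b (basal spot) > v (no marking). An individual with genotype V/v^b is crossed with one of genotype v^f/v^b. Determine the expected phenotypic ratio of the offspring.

Cross: V/v^b × v^f/v^b
Allele dominance: V > v^f > v^b > v
Offspring genotypes: 1 V/v^f, 1 V/v^b, 1 v^f/v^b, 1 v^b/v^b
Phenotype counts: 2 solid, 1 broken stripe, 1 basal spot
Ratio: 2 solid : 1 broken stripe : 1 basal spot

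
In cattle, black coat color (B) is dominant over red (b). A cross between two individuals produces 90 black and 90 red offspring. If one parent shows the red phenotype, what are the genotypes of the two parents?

Observed offspring: 90 black, 90 red
The observed ratio simplifies to 1:1. One parent shows red, so its genotype must be bb. A 1:1 offspring split requires the other parent to be heterozygous (Bb).
Parent genotypes: bb × Bb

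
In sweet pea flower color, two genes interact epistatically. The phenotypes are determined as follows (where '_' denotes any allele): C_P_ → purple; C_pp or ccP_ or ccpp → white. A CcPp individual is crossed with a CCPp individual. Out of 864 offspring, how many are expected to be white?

Cross: CcPp × CCPp — consider each gene separately:
C gene: Cc × CC → 2 CC, 2 Cc → 4 C_ (out of 4)
P gene: Pp × Pp → 1 PP, 2 Pp, 1 pp → 3 P_ : 1 pp (out of 4)
Genotype classes (out of 4 × 4 = 16): C_P_ = 4×3 = 12; C_pp = 4×1 = 4
Apply the phenotype rules: C_P_ (12) → purple; C_pp (4) → white
Phenotype counts (out of 16): 12 purple, 4 white
white: 4 out of 16 → fraction 1/4
Expected count = 1/4 × 864 = 216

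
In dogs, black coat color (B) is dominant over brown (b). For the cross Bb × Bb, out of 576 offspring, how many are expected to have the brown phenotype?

Punnett square for Bb × Bb:
Offspring genotypes: 1 BB, 2 Bb, 1 bb
Total offspring: 4
Count with target: 1
Probability: 1/4
Expected count = 1/4 × 576 = 144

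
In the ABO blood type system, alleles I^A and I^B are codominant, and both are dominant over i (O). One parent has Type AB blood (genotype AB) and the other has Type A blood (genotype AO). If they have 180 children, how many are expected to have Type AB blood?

Cross: AB × AO
Possible offspring genotypes: 1 AA, 1 AO, 1 AB, 1 BO
Blood type counts: 2 Type A, 1 Type AB, 1 Type B
Probability of Type AB: 1/4
Expected count = 1/4 × 180 = 45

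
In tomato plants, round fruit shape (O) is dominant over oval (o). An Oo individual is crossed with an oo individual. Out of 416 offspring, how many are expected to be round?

Punnett square for Oo × oo:
Offspring genotypes: 2 Oo, 2 oo
round: 2, oval: 2
round: 2 out of 4 → fraction 1/2
Expected count = 1/2 × 416 = 208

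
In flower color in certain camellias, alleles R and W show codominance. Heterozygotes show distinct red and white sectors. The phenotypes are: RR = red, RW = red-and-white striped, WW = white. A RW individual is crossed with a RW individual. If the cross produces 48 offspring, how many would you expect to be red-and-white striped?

Punnett square for RW × RW:
Offspring genotypes: 1 RR, 2 RW, 1 WW
Phenotype counts: 1 red, 2 red-and-white striped, 1 white
red-and-white striped: 2 out of 4 → fraction 1/2
Expected count = 1/2 × 48 = 24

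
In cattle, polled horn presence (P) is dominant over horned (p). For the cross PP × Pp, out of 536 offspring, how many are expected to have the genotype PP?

Punnett square for PP × Pp:
Offspring genotypes: 2 PP, 2 Pp
Total offspring: 4
Count with target: 2
Probability: 2/4 = 1/2
Expected count = 1/2 × 536 = 268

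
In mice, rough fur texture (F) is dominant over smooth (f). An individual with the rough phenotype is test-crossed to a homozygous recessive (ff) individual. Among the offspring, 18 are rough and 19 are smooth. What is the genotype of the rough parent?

Test cross: ? × ff
Offspring: 18 rough, 19 smooth — approximately 1:1.
A 1:1 ratio in a test cross indicates the unknown parent is heterozygous (Ff).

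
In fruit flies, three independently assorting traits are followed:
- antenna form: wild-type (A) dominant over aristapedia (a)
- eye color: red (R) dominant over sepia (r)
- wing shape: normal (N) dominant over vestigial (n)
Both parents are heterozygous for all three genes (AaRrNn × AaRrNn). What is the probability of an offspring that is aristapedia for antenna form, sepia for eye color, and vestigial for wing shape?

Trihybrid cross: AaRrNn × AaRrNn
Each trait segregates independently with a 3:1 phenotypic ratio, so each gene contributes 3/4 (dominant) or 1/4 (recessive).
Target: aristapedia (antenna form), sepia (eye color), vestigial (wing shape)
Probability = product of independent per-trait probabilities
= 1/4 × 1/4 × 1/4 = 1/64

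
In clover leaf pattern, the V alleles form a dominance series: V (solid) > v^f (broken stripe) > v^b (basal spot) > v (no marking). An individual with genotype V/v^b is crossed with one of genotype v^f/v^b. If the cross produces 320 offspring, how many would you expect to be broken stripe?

Cross: V/v^b × v^f/v^b
Allele dominance: V > v^f > v^b > v
Offspring genotypes: 1 V/v^f, 1 V/v^b, 1 v^f/v^b, 1 v^b/v^b
Phenotype counts: 2 solid, 1 broken stripe, 1 basal spot
broken stripe: 1 out of 4 → fraction 1/4
Expected count = 1/4 × 320 = 80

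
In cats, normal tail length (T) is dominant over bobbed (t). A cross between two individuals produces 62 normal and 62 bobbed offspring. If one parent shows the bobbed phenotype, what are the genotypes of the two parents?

Observed offspring: 62 normal, 62 bobbed
The observed ratio simplifies to 1:1. One parent shows bobbed, so its genotype must be tt. A 1:1 offspring split requires the other parent to be heterozygous (Tt).
Parent genotypes: tt × Tt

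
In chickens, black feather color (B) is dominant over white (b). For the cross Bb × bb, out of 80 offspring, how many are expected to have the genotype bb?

Punnett square for Bb × bb:
Offspring genotypes: 2 Bb, 2 bb
Total offspring: 4
Count with target: 2
Probability: 2/4 = 1/2
Expected count = 1/2 × 80 = 40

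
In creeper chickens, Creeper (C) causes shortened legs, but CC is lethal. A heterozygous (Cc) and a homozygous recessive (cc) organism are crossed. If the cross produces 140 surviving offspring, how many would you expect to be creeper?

Cross: Cc × cc
Punnett square offspring (before lethality): 2 Cc, 2 cc
No CC offspring are produced in this cross.
creeper: 2 out of 4 → fraction 1/2
Expected count = 1/2 × 140 = 70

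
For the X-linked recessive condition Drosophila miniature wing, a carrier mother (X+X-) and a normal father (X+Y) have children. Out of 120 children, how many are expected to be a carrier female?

Cross: X+X- × X+Y
Offspring: 1 X+X+, 1 X+Y, 1 X+X-, 1 X-Y
Probability of a carrier female: 1/4
Expected count = 1/4 × 120 = 30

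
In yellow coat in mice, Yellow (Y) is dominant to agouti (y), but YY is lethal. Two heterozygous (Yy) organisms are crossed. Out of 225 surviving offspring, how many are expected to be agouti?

Cross: Yy × Yy
Punnett square offspring (before lethality): 1 YY, 2 Yy, 1 yy
The YY genotype is lethal (embryos die); surviving offspring: 2 Yy, 1 yy
agouti: 1 out of 3 → fraction 1/3
Expected count = 1/3 × 225 = 75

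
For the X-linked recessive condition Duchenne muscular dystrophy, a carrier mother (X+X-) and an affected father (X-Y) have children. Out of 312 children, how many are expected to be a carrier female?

Cross: X+X- × X-Y
Offspring: 1 X+X-, 1 X+Y, 1 X-X-, 1 X-Y
Probability of a carrier female: 1/4
Expected count = 1/4 × 312 = 78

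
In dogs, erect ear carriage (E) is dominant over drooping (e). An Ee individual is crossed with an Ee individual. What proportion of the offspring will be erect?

Punnett square for Ee × Ee:
Offspring genotypes: 1 EE, 2 Ee, 1 ee
erect: 3, drooping: 1
erect: 3 out of 4
Probability: 3/4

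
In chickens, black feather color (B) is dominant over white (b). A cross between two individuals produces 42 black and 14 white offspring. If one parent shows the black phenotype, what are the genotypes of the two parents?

Observed offspring: 42 black, 14 white
The observed ratio simplifies to 3:1. White (bb) offspring appear, so each parent must contribute one b allele. The parent stated to show black carries B, so it is Bb. The other parent is then either Bb or bb: Bb × bb would give a 1:1 split, whereas Bb × Bb gives 3:1 — matching the data. So both parents are heterozygous (Bb × Bb).
Parent genotypes: Bb × Bb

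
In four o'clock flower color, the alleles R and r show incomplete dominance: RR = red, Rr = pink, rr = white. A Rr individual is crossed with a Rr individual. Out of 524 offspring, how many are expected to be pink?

Punnett square for Rr × Rr:
Offspring genotypes: 1 RR, 2 Rr, 1 rr
Phenotype counts: 1 red, 2 pink, 1 white
pink: 2 out of 4 → fraction 1/2
Expected count = 1/2 × 524 = 262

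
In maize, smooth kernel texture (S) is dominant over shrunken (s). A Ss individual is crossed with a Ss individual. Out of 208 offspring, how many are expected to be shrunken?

Punnett square for Ss × Ss:
Offspring genotypes: 1 SS, 2 Ss, 1 ss
smooth: 3, shrunken: 1
shrunken: 1 out of 4 → fraction 1/4
Expected count = 1/4 × 208 = 52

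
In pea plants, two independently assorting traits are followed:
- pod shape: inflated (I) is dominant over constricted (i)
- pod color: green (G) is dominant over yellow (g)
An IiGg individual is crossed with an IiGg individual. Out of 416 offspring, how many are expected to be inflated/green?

Dihybrid cross IiGg × IiGg — consider each gene separately:
pod shape: Ii × Ii → 1 II, 2 Ii, 1 ii → 3 I_ : 1 ii (out of 4)
pod color: Gg × Gg → 1 GG, 2 Gg, 1 gg → 3 G_ : 1 gg (out of 4)
Combine (counts out of 4 × 4 = 16): inflated/green (I_G_) = 3×3 = 9; inflated/yellow (I_gg) = 3×1 = 3; constricted/green (iiG_) = 1×3 = 3; constricted/yellow (iigg) = 1×1 = 1
Phenotype counts (out of 16): 9 inflated/green, 3 inflated/yellow, 3 constricted/green, 1 constricted/yellow
inflated/green: 9 out of 16 → fraction 9/16
Expected count = 9/16 × 416 = 234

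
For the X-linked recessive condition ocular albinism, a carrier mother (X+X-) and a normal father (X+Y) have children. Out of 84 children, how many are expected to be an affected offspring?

Cross: X+X- × X+Y
Offspring: 1 X+X+, 1 X+Y, 1 X+X-, 1 X-Y
Probability of an affected offspring: 1/4
Expected count = 1/4 × 84 = 21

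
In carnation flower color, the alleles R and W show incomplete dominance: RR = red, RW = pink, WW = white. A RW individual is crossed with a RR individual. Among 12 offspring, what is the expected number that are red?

Punnett square for RW × RR:
Offspring genotypes: 2 RR, 2 RW
Phenotype counts: 2 red, 2 pink
red: 2 out of 4 → fraction 1/2
Expected count = 1/2 × 12 = 6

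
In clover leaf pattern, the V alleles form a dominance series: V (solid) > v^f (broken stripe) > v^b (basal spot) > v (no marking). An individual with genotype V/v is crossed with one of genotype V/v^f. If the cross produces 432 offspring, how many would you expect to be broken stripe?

Cross: V/v × V/v^f
Allele dominance: V > v^f > v^b > v
Offspring genotypes: 1 V/V, 1 V/v^f, 1 V/v, 1 v^f/v
Phenotype counts: 3 solid, 1 broken stripe
broken stripe: 1 out of 4 → fraction 1/4
Expected count = 1/4 × 432 = 108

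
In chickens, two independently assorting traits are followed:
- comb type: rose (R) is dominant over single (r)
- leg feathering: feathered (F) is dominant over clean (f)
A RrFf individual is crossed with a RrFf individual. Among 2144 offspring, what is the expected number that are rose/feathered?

Dihybrid cross RrFf × RrFf — consider each gene separately:
comb type: Rr × Rr → 1 RR, 2 Rr, 1 rr → 3 R_ : 1 rr (out of 4)
leg feathering: Ff × Ff → 1 FF, 2 Ff, 1 ff → 3 F_ : 1 ff (out of 4)
Combine (counts out of 4 × 4 = 16): rose/feathered (R_F_) = 3×3 = 9; rose/clean (R_ff) = 3×1 = 3; single/feathered (rrF_) = 1×3 = 3; single/clean (rrff) = 1×1 = 1
Phenotype counts (out of 16): 9 rose/feathered, 3 rose/clean, 3 single/feathered, 1 single/clean
rose/feathered: 9 out of 16 → fraction 9/16
Expected count = 9/16 × 2144 = 1206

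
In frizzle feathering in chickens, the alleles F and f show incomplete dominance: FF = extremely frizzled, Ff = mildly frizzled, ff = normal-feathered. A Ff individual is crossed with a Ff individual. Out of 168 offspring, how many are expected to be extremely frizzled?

Punnett square for Ff × Ff:
Offspring genotypes: 1 FF, 2 Ff, 1 ff
Phenotype counts: 1 extremely frizzled, 2 mildly frizzled, 1 normal-feathered
extremely frizzled: 1 out of 4 → fraction 1/4
Expected count = 1/4 × 168 = 42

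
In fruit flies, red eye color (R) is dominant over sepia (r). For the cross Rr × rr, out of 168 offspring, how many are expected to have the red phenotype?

Punnett square for Rr × rr:
Offspring genotypes: 2 Rr, 2 rr
Total offspring: 4
Count with target: 2
Probability: 2/4 = 1/2
Expected count = 1/2 × 168 = 84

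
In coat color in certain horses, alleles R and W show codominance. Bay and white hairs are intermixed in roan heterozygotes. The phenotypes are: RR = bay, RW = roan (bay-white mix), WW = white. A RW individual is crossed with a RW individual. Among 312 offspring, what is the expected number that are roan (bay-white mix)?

Punnett square for RW × RW:
Offspring genotypes: 1 RR, 2 RW, 1 WW
Phenotype counts: 1 bay, 2 roan (bay-white mix), 1 white
roan (bay-white mix): 2 out of 4 → fraction 1/2
Expected count = 1/2 × 312 = 156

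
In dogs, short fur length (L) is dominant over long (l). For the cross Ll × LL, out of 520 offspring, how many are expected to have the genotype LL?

Punnett square for Ll × LL:
Offspring genotypes: 2 LL, 2 Ll
Total offspring: 4
Count with target: 2
Probability: 2/4 = 1/2
Expected count = 1/2 × 520 = 260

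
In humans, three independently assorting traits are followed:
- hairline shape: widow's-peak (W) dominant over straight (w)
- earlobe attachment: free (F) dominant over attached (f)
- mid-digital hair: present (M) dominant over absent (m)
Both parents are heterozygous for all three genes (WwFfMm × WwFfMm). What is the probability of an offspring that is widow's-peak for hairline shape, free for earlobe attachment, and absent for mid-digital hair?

Trihybrid cross: WwFfMm × WwFfMm
Each trait segregates independently with a 3:1 phenotypic ratio, so each gene contributes 3/4 (dominant) or 1/4 (recessive).
Target: widow's-peak (hairline shape), free (earlobe attachment), absent (mid-digital hair)
Probability = product of independent per-trait probabilities
= 3/4 × 3/4 × 1/4 = 9/64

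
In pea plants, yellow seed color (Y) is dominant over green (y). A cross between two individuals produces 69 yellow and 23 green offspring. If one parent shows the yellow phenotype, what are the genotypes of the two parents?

Observed offspring: 69 yellow, 23 green
The observed ratio simplifies to 3:1. Green (yy) offspring appear, so each parent must contribute one y allele. The parent stated to show yellow carries Y, so it is Yy. The other parent is then either Yy or yy: Yy × yy would give a 1:1 split, whereas Yy × Yy gives 3:1 — matching the data. So both parents are heterozygous (Yy × Yy).
Parent genotypes: Yy × Yy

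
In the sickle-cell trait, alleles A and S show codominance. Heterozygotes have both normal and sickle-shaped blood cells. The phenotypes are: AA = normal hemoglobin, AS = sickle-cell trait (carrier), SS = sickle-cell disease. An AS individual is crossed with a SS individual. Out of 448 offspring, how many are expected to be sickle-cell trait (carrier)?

Punnett square for AS × SS:
Offspring genotypes: 2 AS, 2 SS
Phenotype counts: 2 sickle-cell trait (carrier), 2 sickle-cell disease
sickle-cell trait (carrier): 2 out of 4 → fraction 1/2
Expected count = 1/2 × 448 = 224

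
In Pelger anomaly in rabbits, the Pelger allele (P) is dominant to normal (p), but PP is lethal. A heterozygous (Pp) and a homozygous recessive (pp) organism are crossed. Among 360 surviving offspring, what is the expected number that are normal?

Cross: Pp × pp
Punnett square offspring (before lethality): 2 Pp, 2 pp
No PP offspring are produced in this cross.
normal: 2 out of 4 → fraction 1/2
Expected count = 1/2 × 360 = 180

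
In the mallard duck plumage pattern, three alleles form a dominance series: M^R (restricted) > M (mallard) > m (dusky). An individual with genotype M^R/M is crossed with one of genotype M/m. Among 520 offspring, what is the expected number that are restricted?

Cross: M^R/M × M/m
Allele dominance: M^R > M > m
Offspring genotypes: 1 M^R/M, 1 M^R/m, 1 M/M, 1 M/m
Phenotype counts: 2 restricted, 2 mallard
restricted: 2 out of 4 → fraction 1/2
Expected count = 1/2 × 520 = 260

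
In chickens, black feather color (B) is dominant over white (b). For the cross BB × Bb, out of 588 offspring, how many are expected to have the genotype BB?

Punnett square for BB × Bb:
Offspring genotypes: 2 BB, 2 Bb
Total offspring: 4
Count with target: 2
Probability: 2/4 = 1/2
Expected count = 1/2 × 588 = 294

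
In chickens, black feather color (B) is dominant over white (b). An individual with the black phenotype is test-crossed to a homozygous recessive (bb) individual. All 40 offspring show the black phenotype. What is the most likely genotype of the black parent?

Test cross: ? × bb
All offspring are black.
If the unknown parent were heterozygous (Bb), about half of 40 offspring would be white; none are. The unknown parent is most likely homozygous dominant (BB).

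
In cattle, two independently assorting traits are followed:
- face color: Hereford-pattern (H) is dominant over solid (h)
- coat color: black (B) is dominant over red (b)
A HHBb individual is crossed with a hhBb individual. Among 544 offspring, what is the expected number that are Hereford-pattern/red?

Dihybrid cross HHBb × hhBb — consider each gene separately:
face color: HH × hh → 4 Hh → 4 H_ (out of 4)
coat color: Bb × Bb → 1 BB, 2 Bb, 1 bb → 3 B_ : 1 bb (out of 4)
Combine (counts out of 4 × 4 = 16): Hereford-pattern/black (H_B_) = 4×3 = 12; Hereford-pattern/red (H_bb) = 4×1 = 4
Phenotype counts (out of 16): 12 Hereford-pattern/black, 4 Hereford-pattern/red
Hereford-pattern/red: 4 out of 16 → fraction 1/4
Expected count = 1/4 × 544 = 136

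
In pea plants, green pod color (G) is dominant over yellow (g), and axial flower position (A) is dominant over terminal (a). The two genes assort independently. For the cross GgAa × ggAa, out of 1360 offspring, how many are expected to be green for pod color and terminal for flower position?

Dihybrid cross GgAa × ggAa — consider each gene separately:
pod color: Gg × gg → 2 Gg, 2 gg → 2 G_ : 2 gg (out of 4)
flower position: Aa × Aa → 1 AA, 2 Aa, 1 aa → 3 A_ : 1 aa (out of 4)
Looking for: green (G_) and terminal (aa)
P(green) = 2/4, P(terminal) = 1/4
P(both) = 2/4 × 1/4 = 2/16 = 1/8
Expected count = 1/8 × 1360 = 170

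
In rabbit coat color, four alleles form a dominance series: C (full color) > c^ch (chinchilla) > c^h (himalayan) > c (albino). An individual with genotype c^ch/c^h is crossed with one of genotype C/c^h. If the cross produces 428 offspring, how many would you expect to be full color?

Cross: c^ch/c^h × C/c^h
Allele dominance: C > c^ch > c^h > c
Offspring genotypes: 1 C/c^ch, 1 c^ch/c^h, 1 C/c^h, 1 c^h/c^h
Phenotype counts: 2 full color, 1 chinchilla, 1 himalayan
full color: 2 out of 4 → fraction 1/2
Expected count = 1/2 × 428 = 214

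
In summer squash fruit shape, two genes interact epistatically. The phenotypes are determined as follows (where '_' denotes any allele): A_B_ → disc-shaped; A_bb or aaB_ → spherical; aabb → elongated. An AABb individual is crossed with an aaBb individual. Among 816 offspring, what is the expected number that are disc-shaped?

Cross: AABb × aaBb — consider each gene separately:
A gene: AA × aa → 4 Aa → 4 A_ (out of 4)
B gene: Bb × Bb → 1 BB, 2 Bb, 1 bb → 3 B_ : 1 bb (out of 4)
Genotype classes (out of 4 × 4 = 16): A_B_ = 4×3 = 12; A_bb = 4×1 = 4
Apply the phenotype rules: A_B_ (12) → disc-shaped; A_bb (4) → spherical
Phenotype counts (out of 16): 12 disc-shaped, 4 spherical
disc-shaped: 12 out of 16 → fraction 3/4
Expected count = 3/4 × 816 = 612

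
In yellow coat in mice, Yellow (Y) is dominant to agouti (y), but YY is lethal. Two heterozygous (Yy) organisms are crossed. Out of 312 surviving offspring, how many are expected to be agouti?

Cross: Yy × Yy
Punnett square offspring (before lethality): 1 YY, 2 Yy, 1 yy
The YY genotype is lethal (embryos die); surviving offspring: 2 Yy, 1 yy
agouti: 1 out of 3 → fraction 1/3
Expected count = 1/3 × 312 = 104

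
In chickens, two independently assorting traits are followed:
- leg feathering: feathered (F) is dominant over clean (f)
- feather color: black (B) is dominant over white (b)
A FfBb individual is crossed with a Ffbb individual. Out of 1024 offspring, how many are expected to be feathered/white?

Dihybrid cross FfBb × Ffbb — consider each gene separately:
leg feathering: Ff × Ff → 1 FF, 2 Ff, 1 ff → 3 F_ : 1 ff (out of 4)
feather color: Bb × bb → 2 Bb, 2 bb → 2 B_ : 2 bb (out of 4)
Combine (counts out of 4 × 4 = 16): feathered/black (F_B_) = 3×2 = 6; feathered/white (F_bb) = 3×2 = 6; clean/black (ffB_) = 1×2 = 2; clean/white (ffbb) = 1×2 = 2
Phenotype counts (out of 16): 6 feathered/black, 6 feathered/white, 2 clean/black, 2 clean/white
feathered/white: 6 out of 16 → fraction 3/8
Expected count = 3/8 × 1024 = 384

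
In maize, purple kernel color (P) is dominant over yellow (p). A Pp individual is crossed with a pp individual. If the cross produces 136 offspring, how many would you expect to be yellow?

Punnett square for Pp × pp:
Offspring genotypes: 2 Pp, 2 pp
purple: 2, yellow: 2
yellow: 2 out of 4 → fraction 1/2
Expected count = 1/2 × 136 = 68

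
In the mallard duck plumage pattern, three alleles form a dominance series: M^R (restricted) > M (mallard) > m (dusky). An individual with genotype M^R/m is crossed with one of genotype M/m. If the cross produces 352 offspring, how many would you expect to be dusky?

Cross: M^R/m × M/m
Allele dominance: M^R > M > m
Offspring genotypes: 1 M^R/M, 1 M^R/m, 1 M/m, 1 m/m
Phenotype counts: 2 restricted, 1 mallard, 1 dusky
dusky: 1 out of 4 → fraction 1/4
Expected count = 1/4 × 352 = 88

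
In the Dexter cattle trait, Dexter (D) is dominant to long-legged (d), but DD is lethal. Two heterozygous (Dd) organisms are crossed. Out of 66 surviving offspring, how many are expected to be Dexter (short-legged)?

Cross: Dd × Dd
Punnett square offspring (before lethality): 1 DD, 2 Dd, 1 dd
The DD genotype is lethal (embryos die); surviving offspring: 2 Dd, 1 dd
Dexter (short-legged): 2 out of 3 → fraction 2/3
Expected count = 2/3 × 66 = 44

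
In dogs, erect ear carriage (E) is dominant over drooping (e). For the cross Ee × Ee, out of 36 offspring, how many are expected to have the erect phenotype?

Punnett square for Ee × Ee:
Offspring genotypes: 1 EE, 2 Ee, 1 ee
Total offspring: 4
Count with target: 3
Probability: 3/4
Expected count = 3/4 × 36 = 27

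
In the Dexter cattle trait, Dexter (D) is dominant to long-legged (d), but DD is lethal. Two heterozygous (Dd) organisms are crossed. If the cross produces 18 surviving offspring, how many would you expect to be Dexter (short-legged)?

Cross: Dd × Dd
Punnett square offspring (before lethality): 1 DD, 2 Dd, 1 dd
The DD genotype is lethal (embryos die); surviving offspring: 2 Dd, 1 dd
Dexter (short-legged): 2 out of 3 → fraction 2/3
Expected count = 2/3 × 18 = 12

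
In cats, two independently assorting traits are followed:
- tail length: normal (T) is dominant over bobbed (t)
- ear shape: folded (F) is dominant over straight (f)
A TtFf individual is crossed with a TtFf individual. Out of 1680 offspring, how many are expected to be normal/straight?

Dihybrid cross TtFf × TtFf — consider each gene separately:
tail length: Tt × Tt → 1 TT, 2 Tt, 1 tt → 3 T_ : 1 tt (out of 4)
ear shape: Ff × Ff → 1 FF, 2 Ff, 1 ff → 3 F_ : 1 ff (out of 4)
Combine (counts out of 4 × 4 = 16): normal/folded (T_F_) = 3×3 = 9; normal/straight (T_ff) = 3×1 = 3; bobbed/folded (ttF_) = 1×3 = 3; bobbed/straight (ttff) = 1×1 = 1
Phenotype counts (out of 16): 9 normal/folded, 3 normal/straight, 3 bobbed/folded, 1 bobbed/straight
normal/straight: 3 out of 16 → fraction 3/16
Expected count = 3/16 × 1680 = 315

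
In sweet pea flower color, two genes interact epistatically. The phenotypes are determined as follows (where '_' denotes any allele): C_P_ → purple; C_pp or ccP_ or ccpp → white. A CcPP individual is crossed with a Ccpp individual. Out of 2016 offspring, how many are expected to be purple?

Cross: CcPP × Ccpp — consider each gene separately:
C gene: Cc × Cc → 1 CC, 2 Cc, 1 cc → 3 C_ : 1 cc (out of 4)
P gene: PP × pp → 4 Pp → 4 P_ (out of 4)
Genotype classes (out of 4 × 4 = 16): C_P_ = 3×4 = 12; ccP_ = 1×4 = 4
Apply the phenotype rules: C_P_ (12) → purple; ccP_ (4) → white
Phenotype counts (out of 16): 12 purple, 4 white
purple: 12 out of 16 → fraction 3/4
Expected count = 3/4 × 2016 = 1512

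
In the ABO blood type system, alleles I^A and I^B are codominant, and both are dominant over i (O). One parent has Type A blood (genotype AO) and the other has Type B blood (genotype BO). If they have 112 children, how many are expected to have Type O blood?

Cross: AO × BO
Possible offspring genotypes: 1 AB, 1 AO, 1 BO, 1 OO
Blood type counts: 1 Type AB, 1 Type A, 1 Type B, 1 Type O
Probability of Type O: 1/4
Expected count = 1/4 × 112 = 28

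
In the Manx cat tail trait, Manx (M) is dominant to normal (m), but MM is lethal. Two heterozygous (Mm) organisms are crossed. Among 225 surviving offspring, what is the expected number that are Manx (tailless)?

Cross: Mm × Mm
Punnett square offspring (before lethality): 1 MM, 2 Mm, 1 mm
The MM genotype is lethal (embryos die); surviving offspring: 2 Mm, 1 mm
Manx (tailless): 2 out of 3 → fraction 2/3
Expected count = 2/3 × 225 = 150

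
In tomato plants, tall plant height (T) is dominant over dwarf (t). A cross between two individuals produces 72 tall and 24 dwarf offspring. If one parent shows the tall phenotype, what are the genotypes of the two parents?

Observed offspring: 72 tall, 24 dwarf
The observed ratio simplifies to 3:1. Dwarf (tt) offspring appear, so each parent must contribute one t allele. The parent stated to show tall carries T, so it is Tt. The other parent is then either Tt or tt: Tt × tt would give a 1:1 split, whereas Tt × Tt gives 3:1 — matching the data. So both parents are heterozygous (Tt × Tt).
Parent genotypes: Tt × Tt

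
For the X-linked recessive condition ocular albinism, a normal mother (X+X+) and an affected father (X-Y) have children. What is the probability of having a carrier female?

Cross: X+X+ × X-Y
Offspring: 2 X+X-, 2 X+Y
Probability of a carrier female: 2/4 = 1/2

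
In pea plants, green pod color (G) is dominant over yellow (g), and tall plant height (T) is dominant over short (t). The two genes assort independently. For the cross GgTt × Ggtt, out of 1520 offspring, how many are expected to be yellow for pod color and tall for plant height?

Dihybrid cross GgTt × Ggtt — consider each gene separately:
pod color: Gg × Gg → 1 GG, 2 Gg, 1 gg → 3 G_ : 1 gg (out of 4)
plant height: Tt × tt → 2 Tt, 2 tt → 2 T_ : 2 tt (out of 4)
Looking for: yellow (gg) and tall (T_)
P(yellow) = 1/4, P(tall) = 2/4
P(both) = 1/4 × 2/4 = 2/16 = 1/8
Expected count = 1/8 × 1520 = 190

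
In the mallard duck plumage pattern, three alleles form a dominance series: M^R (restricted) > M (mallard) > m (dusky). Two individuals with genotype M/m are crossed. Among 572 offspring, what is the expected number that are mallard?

Cross: M/m × M/m
Allele dominance: M^R > M > m
Offspring genotypes: 1 M/M, 2 M/m, 1 m/m
Phenotype counts: 3 mallard, 1 dusky
mallard: 3 out of 4 → fraction 3/4
Expected count = 3/4 × 572 = 429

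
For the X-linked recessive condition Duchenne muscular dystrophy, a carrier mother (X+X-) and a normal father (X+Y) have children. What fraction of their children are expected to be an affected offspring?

Cross: X+X- × X+Y
Offspring: 1 X+X+, 1 X+Y, 1 X+X-, 1 X-Y
Probability of an affected offspring: 1/4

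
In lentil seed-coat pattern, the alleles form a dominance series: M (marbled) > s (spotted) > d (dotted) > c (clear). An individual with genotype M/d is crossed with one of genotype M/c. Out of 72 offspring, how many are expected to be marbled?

Cross: M/d × M/c
Allele dominance: M > s > d > c
Offspring genotypes: 1 M/M, 1 M/c, 1 M/d, 1 d/c
Phenotype counts: 3 marbled, 1 dotted
marbled: 3 out of 4 → fraction 3/4
Expected count = 3/4 × 72 = 54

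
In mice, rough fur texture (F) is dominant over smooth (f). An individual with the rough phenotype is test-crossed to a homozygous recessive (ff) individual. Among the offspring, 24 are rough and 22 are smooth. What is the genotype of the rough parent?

Test cross: ? × ff
Offspring: 24 rough, 22 smooth — approximately 1:1.
A 1:1 ratio in a test cross indicates the unknown parent is heterozygous (Ff).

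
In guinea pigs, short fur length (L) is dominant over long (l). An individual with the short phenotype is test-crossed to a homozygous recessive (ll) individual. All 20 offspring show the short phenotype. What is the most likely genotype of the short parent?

Test cross: ? × ll
All offspring are short.
If the unknown parent were heterozygous (Ll), about half of 20 offspring would be long; none are. The unknown parent is most likely homozygous dominant (LL).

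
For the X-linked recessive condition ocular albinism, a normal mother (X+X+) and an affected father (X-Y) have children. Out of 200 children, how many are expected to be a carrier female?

Cross: X+X+ × X-Y
Offspring: 2 X+X-, 2 X+Y
Probability of a carrier female: 2/4 = 1/2
Expected count = 1/2 × 200 = 100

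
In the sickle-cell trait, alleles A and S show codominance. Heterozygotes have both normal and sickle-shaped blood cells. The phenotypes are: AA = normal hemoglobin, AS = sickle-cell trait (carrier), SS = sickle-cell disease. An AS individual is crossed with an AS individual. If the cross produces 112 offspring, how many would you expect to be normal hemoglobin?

Punnett square for AS × AS:
Offspring genotypes: 1 AA, 2 AS, 1 SS
Phenotype counts: 1 normal hemoglobin, 2 sickle-cell trait (carrier), 1 sickle-cell disease
normal hemoglobin: 1 out of 4 → fraction 1/4
Expected count = 1/4 × 112 = 28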